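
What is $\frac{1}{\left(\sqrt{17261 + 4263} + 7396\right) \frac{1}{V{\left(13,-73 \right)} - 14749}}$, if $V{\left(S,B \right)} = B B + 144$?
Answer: $- \frac{17151324}{13669823} + \frac{4638 \sqrt{5381}}{13669823} \approx -1.2298$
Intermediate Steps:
$V{\left(S,B \right)} = 144 + B^{2}$ ($V{\left(S,B \right)} = B^{2} + 144 = 144 + B^{2}$)
$\frac{1}{\left(\sqrt{17261 + 4263} + 7396\right) \frac{1}{V{\left(13,-73 \right)} - 14749}} = \frac{1}{\left(\sqrt{17261 + 4263} + 7396\right) \frac{1}{\left(144 + \left(-73\right)^{2}\right) - 14749}} = \frac{1}{\left(\sqrt{21524} + 7396\right) \frac{1}{\left(144 + 5329\right) - 14749}} = \frac{1}{\left(2 \sqrt{5381} + 7396\right) \frac{1}{5473 - 14749}} = \frac{1}{\left(7396 + 2 \sqrt{5381}\right) \frac{1}{-9276}} = \frac{1}{\left(7396 + 2 \sqrt{5381}\right) \left(- \frac{1}{9276}\right)} = \frac{1}{- \frac{1849}{2319} - \frac{\sqrt{5381}}{4638}}$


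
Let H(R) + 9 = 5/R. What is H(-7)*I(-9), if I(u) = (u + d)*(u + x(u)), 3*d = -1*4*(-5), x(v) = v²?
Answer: 1632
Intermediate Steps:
d = 20/3 (d = (-1*4*(-5))/3 = (-4*(-5))/3 = (⅓)*20 = 20/3 ≈ 6.6667)
H(R) = -9 + 5/R
I(u) = (20/3 + u)*(u + u²) (I(u) = (u + 20/3)*(u + u²) = (20/3 + u)*(u + u²))
H(-7)*I(-9) = (-9 + 5/(-7))*((⅓)*(-9)*(20 + 3*(-9)² + 23*(-9))) = (-9 + 5*(-⅐))*((⅓)*(-9)*(20 + 3*81 - 207)) = (-9 - 5/7)*((⅓)*(-9)*(20 + 243 - 207)) = -68*(-9)*56/21 = -68/7*(-168) = 1632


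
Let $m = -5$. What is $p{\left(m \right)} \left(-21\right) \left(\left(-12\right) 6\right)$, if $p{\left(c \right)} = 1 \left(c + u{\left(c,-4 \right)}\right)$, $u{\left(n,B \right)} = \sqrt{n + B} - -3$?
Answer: $-3024 + 4536 i \approx -3024.0 + 4536.0 i$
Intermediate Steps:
$u{\left(n,B \right)} = 3 + \sqrt{B + n}$ ($u{\left(n,B \right)} = \sqrt{B + n} + 3 = 3 + \sqrt{B + n}$)
$p{\left(c \right)} = 3 + c + \sqrt{-4 + c}$ ($p{\left(c \right)} = 1 \left(c + \left(3 + \sqrt{-4 + c}\right)\right) = 1 \left(3 + c + \sqrt{-4 + c}\right) = 3 + c + \sqrt{-4 + c}$)
$p{\left(m \right)} \left(-21\right) \left(\left(-12\right) 6\right) = \left(3 - 5 + \sqrt{-4 - 5}\right) \left(-21\right) \left(\left(-12\right) 6\right) = \left(3 - 5 + \sqrt{-9}\right) \left(-21\right) \left(-72\right) = \left(3 - 5 + 3 i\right) \left(-21\right) \left(-72\right) = \left(-2 + 3 i\right) \left(-21\right) \left(-72\right) = \left(42 - 63 i\right) \left(-72\right) = -3024 + 4536 i$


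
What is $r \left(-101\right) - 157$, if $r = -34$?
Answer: $3277$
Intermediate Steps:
$r \left(-101\right) - 157 = \left(-34\right) \left(-101\right) - 157 = 3434 - 157 = 3277$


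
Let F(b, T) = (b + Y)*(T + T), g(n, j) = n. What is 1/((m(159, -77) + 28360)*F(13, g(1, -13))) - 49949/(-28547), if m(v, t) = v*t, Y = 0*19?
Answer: 20930757405/11962391974 ≈ 1.7497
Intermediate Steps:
Y = 0
m(v, t) = t*v
F(b, T) = 2*T*b (F(b, T) = (b + 0)*(T + T) = b*(2*T) = 2*T*b)
1/((m(159, -77) + 28360)*F(13, g(1, -13))) - 49949/(-28547) = 1/((-77*159 + 28360)*((2*1*13))) - 49949/(-28547) = 1/((-12243 + 28360)*26) - 49949*(-1/28547) = (1/26)/16117 + 49949/28547 = (1/16117)*(1/26) + 49949/28547 = 1/419042 + 49949/28547 = 20930757405/11962391974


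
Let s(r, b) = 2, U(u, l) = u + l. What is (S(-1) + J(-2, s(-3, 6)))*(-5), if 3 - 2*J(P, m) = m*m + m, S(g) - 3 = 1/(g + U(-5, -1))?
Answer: -95/14 ≈ -6.7857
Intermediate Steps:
U(u, l) = l + u
S(g) = 3 + 1/(-6 + g) (S(g) = 3 + 1/(g + (-1 - 5)) = 3 + 1/(g - 6) = 3 + 1/(-6 + g))
J(P, m) = 3/2 - m/2 - m²/2 (J(P, m) = 3/2 - (m*m + m)/2 = 3/2 - (m² + m)/2 = 3/2 - (m + m²)/2 = 3/2 + (-m/2 - m²/2) = 3/2 - m/2 - m²/2)
(S(-1) + J(-2, s(-3, 6)))*(-5) = ((-17 + 3*(-1))/(-6 - 1) + (3/2 - ½*2 - ½*2²))*(-5) = ((-17 - 3)/(-7) + (3/2 - 1 - ½*4))*(-5) = (-⅐*(-20) + (3/2 - 1 - 2))*(-5) = (20/7 - 3/2)*(-5) = (19/14)*(-5) = -95/14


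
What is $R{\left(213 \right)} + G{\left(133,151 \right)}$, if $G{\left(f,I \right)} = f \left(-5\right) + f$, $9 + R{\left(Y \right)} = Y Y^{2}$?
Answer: $9663056$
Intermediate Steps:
$R{\left(Y \right)} = -9 + Y^{3}$ ($R{\left(Y \right)} = -9 + Y Y^{2} = -9 + Y^{3}$)
$G{\left(f,I \right)} = - 4 f$ ($G{\left(f,I \right)} = - 5 f + f = - 4 f$)
$R{\left(213 \right)} + G{\left(133,151 \right)} = \left(-9 + 213^{3}\right) - 532 = \left(-9 + 9663597\right) - 532 = 9663588 - 532 = 9663056$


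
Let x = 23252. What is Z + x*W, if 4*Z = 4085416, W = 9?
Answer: 1230622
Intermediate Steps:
Z = 1021354 (Z = (¼)*4085416 = 1021354)
Z + x*W = 1021354 + 23252*9 = 1021354 + 209268 = 1230622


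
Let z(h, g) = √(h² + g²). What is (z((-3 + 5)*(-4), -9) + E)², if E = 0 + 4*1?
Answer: (4 + √145)² ≈ 257.33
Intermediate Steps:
z(h, g) = √(g² + h²)
E = 4 (E = 0 + 4 = 4)
(z((-3 + 5)*(-4), -9) + E)² = (√((-9)² + ((-3 + 5)*(-4))²) + 4)² = (√(81 + (2*(-4))²) + 4)² = (√(81 + (-8)²) + 4)² = (√(81 + 64) + 4)² = (√145 + 4)² = (4 + √145)²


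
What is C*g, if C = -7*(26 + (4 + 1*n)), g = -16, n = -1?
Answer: 3248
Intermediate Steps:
C = -203 (C = -7*(26 + (4 + 1*(-1))) = -7*(26 + (4 - 1)) = -7*(26 + 3) = -7*29 = -203)
C*g = -203*(-16) = 3248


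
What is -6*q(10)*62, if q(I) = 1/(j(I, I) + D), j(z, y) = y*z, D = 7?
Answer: -372/107 ≈ -3.4766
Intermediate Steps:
q(I) = 1/(7 + I²) (q(I) = 1/(I*I + 7) = 1/(I² + 7) = 1/(7 + I²))
-6*q(10)*62 = -6/(7 + 10²)*62 = -6/(7 + 100)*62 = -6/107*62 = -372/107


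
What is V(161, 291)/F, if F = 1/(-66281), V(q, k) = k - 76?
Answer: -14250415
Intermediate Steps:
V(q, k) = -76 + k
F = -1/66281 ≈ -1.5087e-5
V(161, 291)/F = (-76 + 291)/(-1/66281) = 215*(-66281) = -14250415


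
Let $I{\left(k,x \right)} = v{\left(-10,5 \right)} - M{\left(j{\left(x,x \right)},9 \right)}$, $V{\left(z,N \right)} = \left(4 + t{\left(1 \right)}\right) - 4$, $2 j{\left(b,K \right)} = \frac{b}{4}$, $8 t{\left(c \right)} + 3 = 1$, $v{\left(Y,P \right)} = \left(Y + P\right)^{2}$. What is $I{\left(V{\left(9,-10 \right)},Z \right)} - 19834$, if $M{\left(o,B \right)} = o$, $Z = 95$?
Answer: $- \frac{158567}{8} \approx -19821.0$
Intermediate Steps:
$v{\left(Y,P \right)} = \left(P + Y\right)^{2}$
$t{\left(c \right)} = - \frac{1}{4}$ ($t{\left(c \right)} = - \frac{3}{8} + \frac{1}{8} \cdot 1 = - \frac{3}{8} + \frac{1}{8} = - \frac{1}{4}$)
$j{\left(b,K \right)} = \frac{b}{8}$ ($j{\left(b,K \right)} = \frac{b \frac{1}{4}}{2} = \frac{\frac{1}{4} b}{2} = \frac{b}{8}$)
$V{\left(z,N \right)} = - \frac{1}{4}$ ($V{\left(z,N \right)} = \left(4 - \frac{1}{4}\right) - 4 = \frac{15}{4} - 4 = - \frac{1}{4}$)
$I{\left(k,x \right)} = 25 - \frac{x}{8}$ ($I{\left(k,x \right)} = \left(5 - 10\right)^{2} - \frac{x}{8} = \left(-5\right)^{2} - \frac{x}{8} = 25 - \frac{x}{8}$)
$I{\left(V{\left(9,-10 \right)},Z \right)} - 19834 = \left(25 - \frac{95}{8}\right) - 19834 = \frac{105}{8} - 19834 = - \frac{158567}{8}$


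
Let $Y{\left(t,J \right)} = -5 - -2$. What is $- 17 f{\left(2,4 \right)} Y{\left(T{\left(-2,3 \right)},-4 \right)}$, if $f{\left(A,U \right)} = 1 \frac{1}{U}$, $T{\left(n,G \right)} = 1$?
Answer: $\frac{51}{4} \approx 12.75$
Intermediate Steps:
$Y{\left(t,J \right)} = -3$ ($Y{\left(t,J \right)} = -5 + 2 = -3$)
$f{\left(A,U \right)} = \frac{1}{U}$
$- 17 f{\left(2,4 \right)} Y{\left(T{\left(-2,3 \right)},-4 \right)} = - \frac{17}{4} \left(-3\right) = \left(-17\right) \frac{1}{4} \left(-3\right) = \left(- \frac{17}{4}\right) \left(-3\right) = \frac{51}{4}$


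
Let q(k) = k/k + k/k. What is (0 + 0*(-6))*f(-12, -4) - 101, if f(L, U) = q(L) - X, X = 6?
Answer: -101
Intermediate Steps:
q(k) = 2 (q(k) = 1 + 1 = 2)
f(L, U) = -4 (f(L, U) = 2 - 1*6 = 2 - 6 = -4)
(0 + 0*(-6))*f(-12, -4) - 101 = (0 + 0*(-6))*(-4) - 101 = (0 + 0)*(-4) - 101 = 0*(-4) - 101 = 0 - 101 = -101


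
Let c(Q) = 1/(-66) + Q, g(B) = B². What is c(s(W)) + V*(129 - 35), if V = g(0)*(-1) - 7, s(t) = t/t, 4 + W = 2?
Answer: -43363/66 ≈ -657.02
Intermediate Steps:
W = -2 (W = -4 + 2 = -2)
s(t) = 1
c(Q) = -1/66 + Q
V = -7 (V = 0²*(-1) - 7 = 0*(-1) - 7 = 0 - 7 = -7)
c(s(W)) + V*(129 - 35) = (-1/66 + 1) - 7*(129 - 35) = 65/66 - 7*94 = 65/66 - 658 = -43363/66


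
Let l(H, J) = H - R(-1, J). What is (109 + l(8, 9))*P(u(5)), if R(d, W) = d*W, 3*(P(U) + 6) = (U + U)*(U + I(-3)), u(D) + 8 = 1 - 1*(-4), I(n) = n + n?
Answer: 1512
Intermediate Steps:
I(n) = 2*n
u(D) = -3 (u(D) = -8 + (1 - 1*(-4)) = -8 + (1 + 4) = -8 + 5 = -3)
P(U) = -6 + 2*U*(-6 + U)/3 (P(U) = -6 + ((U + U)*(U + 2*(-3)))/3 = -6 + ((2*U)*(U - 6))/3 = -6 + ((2*U)*(-6 + U))/3 = -6 + (2*U*(-6 + U))/3 = -6 + 2*U*(-6 + U)/3)
R(d, W) = W*d
l(H, J) = H + J (l(H, J) = H - J*(-1) = H - (-1)*J = H + J)
(109 + l(8, 9))*P(u(5)) = (109 + (8 + 9))*(-6 - 4*(-3) + (⅔)*(-3)²) = (109 + 17)*(-6 + 12 + (⅔)*9) = 126*(-6 + 12 + 6) = 126*12 = 1512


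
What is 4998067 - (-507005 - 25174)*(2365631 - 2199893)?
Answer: 88207281169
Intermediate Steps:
4998067 - (-507005 - 25174)*(2365631 - 2199893) = 4998067 - (-532179)*165738 = 4998067 - 1*(-88202283102) = 4998067 + 88202283102 = 88207281169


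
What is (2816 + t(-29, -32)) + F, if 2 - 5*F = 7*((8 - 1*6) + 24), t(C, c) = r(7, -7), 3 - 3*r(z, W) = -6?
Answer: 2783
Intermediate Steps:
r(z, W) = 3 (r(z, W) = 1 - 1/3*(-6) = 1 + 2 = 3)
t(C, c) = 3
F = -36 (F = 2/5 - 7*((8 - 1*6) + 24)/5 = 2/5 - 7*((8 - 6) + 24)/5 = 2/5 - 7*(2 + 24)/5 = 2/5 - 7*26/5 = 2/5 - 1/5*182 = 2/5 - 182/5 = -36)
(2816 + t(-29, -32)) + F = (2816 + 3) - 36 = 2819 - 36 = 2783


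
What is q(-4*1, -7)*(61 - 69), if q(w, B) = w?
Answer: 32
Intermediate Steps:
q(-4*1, -7)*(61 - 69) = (-4*1)*(61 - 69) = -4*(-8) = 32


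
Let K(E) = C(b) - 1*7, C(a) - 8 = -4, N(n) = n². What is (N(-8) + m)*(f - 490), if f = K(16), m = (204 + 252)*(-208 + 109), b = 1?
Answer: 22224440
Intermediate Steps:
C(a) = 4 (C(a) = 8 - 4 = 4)
m = -45144 (m = 456*(-99) = -45144)
K(E) = -3 (K(E) = 4 - 1*7 = 4 - 7 = -3)
f = -3
(N(-8) + m)*(f - 490) = ((-8)² - 45144)*(-3 - 490) = (64 - 45144)*(-493) = -45080*(-493) = 22224440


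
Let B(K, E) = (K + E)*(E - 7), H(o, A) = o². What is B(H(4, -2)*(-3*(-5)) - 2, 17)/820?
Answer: 255/82 ≈ 3.1098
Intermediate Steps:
B(K, E) = (-7 + E)*(E + K) (B(K, E) = (E + K)*(-7 + E) = (-7 + E)*(E + K))
B(H(4, -2)*(-3*(-5)) - 2, 17)/820 = (17² - 7*17 - 7*(4²*(-3*(-5)) - 2) + 17*(4²*(-3*(-5)) - 2))/820 = (289 - 119 - 7*(16*15 - 2) + 17*(16*15 - 2))*(1/820) = (289 - 119 - 7*(240 - 2) + 17*(240 - 2))*(1/820) = (289 - 119 - 7*238 + 17*238)*(1/820) = (289 - 119 - 1666 + 4046)*(1/820) = 2550*(1/820) = 255/82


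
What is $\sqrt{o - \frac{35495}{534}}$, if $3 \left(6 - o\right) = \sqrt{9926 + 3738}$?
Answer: $\frac{\sqrt{-17243394 - 380208 \sqrt{854}}}{534} \approx 9.9717 i$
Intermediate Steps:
$o = 6 - \frac{4 \sqrt{854}}{3}$ ($o = 6 - \frac{\sqrt{9926 + 3738}}{3} = 6 - \frac{\sqrt{13664}}{3} = 6 - \frac{4 \sqrt{854}}{3} \approx -32.964$)
$\sqrt{o - \frac{35495}{534}} = \sqrt{\left(6 - \frac{4 \sqrt{854}}{3}\right) - \frac{35495}{534}} = \sqrt{- \frac{32291}{534} - \frac{4 \sqrt{854}}{3}}$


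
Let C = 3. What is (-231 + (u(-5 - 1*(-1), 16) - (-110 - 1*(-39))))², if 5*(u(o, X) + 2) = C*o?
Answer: 675684/25 ≈ 27027.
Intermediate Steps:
u(o, X) = -2 + 3*o/5 (u(o, X) = -2 + (3*o)/5 = -2 + 3*o/5)
(-231 + (u(-5 - 1*(-1), 16) - (-110 - 1*(-39))))² = (-231 + ((-2 + 3*(-5 - 1*(-1))/5) - (-110 - 1*(-39))))² = (-231 + ((-2 + 3*(-5 + 1)/5) - (-110 + 39)))² = (-231 + ((-2 + (⅗)*(-4)) - 1*(-71)))² = (-231 + ((-2 - 12/5) + 71))² = (-231 + (-22/5 + 71))² = (-231 + 333/5)² = (-822/5)² = 675684/25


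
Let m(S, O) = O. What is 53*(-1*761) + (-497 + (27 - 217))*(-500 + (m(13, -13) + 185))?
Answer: 185003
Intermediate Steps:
53*(-1*761) + (-497 + (27 - 217))*(-500 + (m(13, -13) + 185)) = 53*(-1*761) + (-497 + (27 - 217))*(-500 + (-13 + 185)) = 53*(-761) + (-497 - 190)*(-500 + 172) = -40333 - 687*(-328) = -40333 + 225336 = 185003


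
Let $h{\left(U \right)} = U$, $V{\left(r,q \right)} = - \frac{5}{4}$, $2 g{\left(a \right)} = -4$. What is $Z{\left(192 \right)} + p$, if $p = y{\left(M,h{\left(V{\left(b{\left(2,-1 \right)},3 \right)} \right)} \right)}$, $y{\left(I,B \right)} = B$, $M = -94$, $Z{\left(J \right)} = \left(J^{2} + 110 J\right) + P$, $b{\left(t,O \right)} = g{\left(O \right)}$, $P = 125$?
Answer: $\frac{232431}{4} \approx 58108.0$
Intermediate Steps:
$g{\left(a \right)} = -2$ ($g{\left(a \right)} = \frac{1}{2} \left(-4\right) = -2$)
$b{\left(t,O \right)} = -2$
$Z{\left(J \right)} = 125 + J^{2} + 110 J$ ($Z{\left(J \right)} = \left(J^{2} + 110 J\right) + 125 = 125 + J^{2} + 110 J$)
$V{\left(r,q \right)} = - \frac{5}{4}$ ($V{\left(r,q \right)} = \left(-5\right) \frac{1}{4} = - \frac{5}{4}$)
$p = - \frac{5}{4} \approx -1.25$
$Z{\left(192 \right)} + p = \left(125 + 192^{2} + 110 \cdot 192\right) - \frac{5}{4} = \left(125 + 36864 + 21120\right) - \frac{5}{4} = 58109 - \frac{5}{4} = \frac{232431}{4}$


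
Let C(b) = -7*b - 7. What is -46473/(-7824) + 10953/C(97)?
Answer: -8969299/894544 ≈ -10.027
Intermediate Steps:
C(b) = -7 - 7*b
-46473/(-7824) + 10953/C(97) = -46473/(-7824) + 10953/(-7 - 7*97) = -46473*(-1/7824) + 10953/(-7 - 679) = 15491/2608 + 10953/(-686) = 15491/2608 + 10953*(-1/686) = 15491/2608 - 10953/686 = -8969299/894544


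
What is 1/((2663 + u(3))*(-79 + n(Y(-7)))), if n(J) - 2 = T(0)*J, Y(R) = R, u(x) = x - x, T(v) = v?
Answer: -1/205051 ≈ -4.8768e-6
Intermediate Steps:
u(x) = 0
n(J) = 2 (n(J) = 2 + 0*J = 2 + 0 = 2)
1/((2663 + u(3))*(-79 + n(Y(-7)))) = 1/((2663 + 0)*(-79 + 2)) = 1/(2663*(-77)) = 1/(-205051) = -1/205051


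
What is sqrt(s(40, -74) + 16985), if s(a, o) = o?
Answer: 3*sqrt(1879) ≈ 130.04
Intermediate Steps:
sqrt(s(40, -74) + 16985) = sqrt(-74 + 16985) = sqrt(16911) = 3*sqrt(1879)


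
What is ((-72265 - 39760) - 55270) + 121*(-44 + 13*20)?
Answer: -141159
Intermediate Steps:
((-72265 - 39760) - 55270) + 121*(-44 + 13*20) = (-112025 - 55270) + 121*(-44 + 260) = -167295 + 121*216 = -167295 + 26136 = -141159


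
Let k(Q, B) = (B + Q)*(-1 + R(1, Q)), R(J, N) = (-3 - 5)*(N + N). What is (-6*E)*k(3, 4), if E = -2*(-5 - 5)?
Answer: 41160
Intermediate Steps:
R(J, N) = -16*N
E = 20 (E = -2*(-10) = 20)
k(Q, B) = (-1 - 16*Q)*(B + Q) (k(Q, B) = (B + Q)*(-1 - 16*Q) = (-1 - 16*Q)*(B + Q))
(-6*E)*k(3, 4) = (-6*20)*(-1*4 - 1*3 - 16*3² - 16*4*3) = -120*(-4 - 3 - 16*9 - 192) = -120*(-4 - 3 - 144 - 192) = -120*(-343) = 41160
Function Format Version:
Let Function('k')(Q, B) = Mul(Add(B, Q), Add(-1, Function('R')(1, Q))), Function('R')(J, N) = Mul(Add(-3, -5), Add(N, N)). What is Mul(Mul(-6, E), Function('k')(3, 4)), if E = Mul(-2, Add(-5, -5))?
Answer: 41160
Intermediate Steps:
Function('R')(J, N) = Mul(-16, N) (Function('R')(J, N) = Mul(-8, Mul(2, N)) = Mul(-16, N))
E = 20 (E = Mul(-2, -10) = 20)
Function('k')(Q, B) = Mul(Add(-1, Mul(-16, Q)), Add(B, Q)) (Function('k')(Q, B) = Mul(Add(B, Q), Add(-1, Mul(-16, Q))) = Mul(Add(-1, Mul(-16, Q)), Add(B, Q)))
Mul(Mul(-6, E), Function('k')(3, 4)) = Mul(Mul(-6, 20), Add(Mul(-1, 4), Mul(-1, 3), Mul(-16, Pow(3, 2)), Mul(-16, 4, 3))) = Mul(-120, Add(-4, -3, Mul(-16, 9), -192)) = Mul(-120, Add(-4, -3, -144, -192)) = Mul(-120, -343) = 41160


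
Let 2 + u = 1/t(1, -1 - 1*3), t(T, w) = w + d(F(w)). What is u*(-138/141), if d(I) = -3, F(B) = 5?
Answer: 690/329 ≈ 2.0973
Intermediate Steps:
t(T, w) = -3 + w (t(T, w) = w - 3 = -3 + w)
u = -15/7 (u = -2 + 1/(-3 + (-1 - 1*3)) = -2 + 1/(-3 + (-1 - 3)) = -2 + 1/(-3 - 4) = -2 + 1/(-7) = -2 - ⅐ = -15/7 ≈ -2.1429)
u*(-138/141) = -(-2070)/(7*141) = -15/7*(-46/47) = 690/329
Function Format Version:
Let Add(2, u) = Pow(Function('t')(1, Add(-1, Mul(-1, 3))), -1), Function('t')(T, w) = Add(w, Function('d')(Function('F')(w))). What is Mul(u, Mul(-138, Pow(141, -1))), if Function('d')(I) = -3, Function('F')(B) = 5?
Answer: Rational(690, 329) ≈ 2.0973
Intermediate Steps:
Function('t')(T, w) = Add(-3, w) (Function('t')(T, w) = Add(w, -3) = Add(-3, w))
u = Rational(-15, 7) (u = Add(-2, Pow(Add(-3, Add(-1, Mul(-1, 3))), -1)) = Add(-2, Pow(Add(-3, Add(-1, -3)), -1)) = Add(-2, Pow(Add(-3, -4), -1)) = Add(-2, Pow(-7, -1)) = Add(-2, Rational(-1, 7)) = Rational(-15, 7) ≈ -2.1429)
Mul(u, Mul(-138, Pow(141, -1))) = Mul(Rational(-15, 7), Mul(-138, Pow(141, -1))) = Mul(Rational(-15, 7), Mul(-138, Rational(1, 141))) = Mul(Rational(-15, 7), Rational(-46, 47)) = Rational(690, 329)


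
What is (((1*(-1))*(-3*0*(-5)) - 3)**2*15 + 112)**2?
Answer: 61009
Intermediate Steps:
(((1*(-1))*(-3*0*(-5)) - 3)**2*15 + 112)**2 = ((-0*(-5) - 3)**2*15 + 112)**2 = ((-1*0 - 3)**2*15 + 112)**2 = ((0 - 3)**2*15 + 112)**2 = ((-3)**2*15 + 112)**2 = (9*15 + 112)**2 = (135 + 112)**2 = 247**2 = 61009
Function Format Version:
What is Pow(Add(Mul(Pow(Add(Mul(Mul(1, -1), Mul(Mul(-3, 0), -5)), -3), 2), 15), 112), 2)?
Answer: 61009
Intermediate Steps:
Pow(Add(Mul(Pow(Add(Mul(Mul(1, -1), Mul(Mul(-3, 0), -5)), -3), 2), 15), 112), 2) = Pow(Add(Mul(Pow(Add(Mul(-1, Mul(0, -5)), -3), 2), 15), 112), 2) = Pow(Add(Mul(Pow(Add(Mul(-1, 0), -3), 2), 15), 112), 2) = Pow(Add(Mul(Pow(Add(0, -3), 2), 15), 112), 2) = Pow(Add(Mul(Pow(-3, 2), 15), 112), 2) = Pow(Add(Mul(9, 15), 112), 2) = Pow(Add(135, 112), 2) = Pow(247, 2) = 61009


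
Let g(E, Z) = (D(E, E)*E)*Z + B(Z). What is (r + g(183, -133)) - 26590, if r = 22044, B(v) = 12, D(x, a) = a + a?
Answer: -8912608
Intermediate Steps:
D(x, a) = 2*a
g(E, Z) = 12 + 2*Z*E² (g(E, Z) = ((2*E)*E)*Z + 12 = (2*E²)*Z + 12 = 2*Z*E² + 12 = 12 + 2*Z*E²)
(r + g(183, -133)) - 26590 = (22044 + (12 + 2*(-133)*183²)) - 26590 = (22044 + (12 + 2*(-133)*33489)) - 26590 = (22044 + (12 - 8908074)) - 26590 = (22044 - 8908062) - 26590 = -8886018 - 26590 = -8912608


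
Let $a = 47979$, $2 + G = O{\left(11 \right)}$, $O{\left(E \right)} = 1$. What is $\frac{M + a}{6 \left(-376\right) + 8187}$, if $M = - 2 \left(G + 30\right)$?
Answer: $\frac{47921}{5931} \approx 8.0797$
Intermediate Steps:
$G = -1$ ($G = -2 + 1 = -1$)
$M = -58$ ($M = - 2 \left(-1 + 30\right) = \left(-2\right) 29 = -58$)
$\frac{M + a}{6 \left(-376\right) + 8187} = \frac{-58 + 47979}{6 \left(-376\right) + 8187} = \frac{47921}{-2256 + 8187} = \frac{47921}{5931}$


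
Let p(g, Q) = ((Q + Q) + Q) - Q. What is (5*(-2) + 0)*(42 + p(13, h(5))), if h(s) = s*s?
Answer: -920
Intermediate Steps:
h(s) = s²
p(g, Q) = 2*Q (p(g, Q) = (2*Q + Q) - Q = 3*Q - Q = 2*Q)
(5*(-2) + 0)*(42 + p(13, h(5))) = (5*(-2) + 0)*(42 + 2*5²) = (-10 + 0)*(42 + 2*25) = -10*(42 + 50) = -10*92 = -920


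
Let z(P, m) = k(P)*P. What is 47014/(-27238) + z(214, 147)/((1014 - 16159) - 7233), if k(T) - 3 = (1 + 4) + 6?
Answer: -283421085/152382991 ≈ -1.8599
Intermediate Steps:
k(T) = 14 (k(T) = 3 + ((1 + 4) + 6) = 3 + (5 + 6) = 3 + 11 = 14)
z(P, m) = 14*P
47014/(-27238) + z(214, 147)/((1014 - 16159) - 7233) = 47014/(-27238) + (14*214)/((1014 - 16159) - 7233) = 47014*(-1/27238) + 2996/(-15145 - 7233) = -23507/13619 + 2996/(-22378) = -23507/13619 + 2996*(-1/22378) = -23507/13619 - 1498/11189 = -283421085/152382991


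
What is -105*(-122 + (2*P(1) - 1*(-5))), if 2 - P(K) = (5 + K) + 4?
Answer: 13965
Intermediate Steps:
P(K) = -7 - K (P(K) = 2 - ((5 + K) + 4) = 2 - (9 + K) = 2 + (-9 - K) = -7 - K)
-105*(-122 + (2*P(1) - 1*(-5))) = -105*(-122 + (2*(-7 - 1*1) - 1*(-5))) = -105*(-122 + (2*(-7 - 1) + 5)) = -105*(-122 + (2*(-8) + 5)) = -105*(-122 + (-16 + 5)) = -105*(-122 - 11) = -105*(-133) = 13965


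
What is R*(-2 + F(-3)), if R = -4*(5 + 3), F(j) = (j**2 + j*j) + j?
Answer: -416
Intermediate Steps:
F(j) = j + 2*j**2 (F(j) = (j**2 + j**2) + j = 2*j**2 + j = j + 2*j**2)
R = -32 (R = -4*8 = -32)
R*(-2 + F(-3)) = -32*(-2 - 3*(1 + 2*(-3))) = -32*(-2 - 3*(1 - 6)) = -32*(-2 - 3*(-5)) = -32*(-2 + 15) = -32*13 = -416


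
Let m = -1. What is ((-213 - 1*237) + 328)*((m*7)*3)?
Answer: 2562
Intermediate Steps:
((-213 - 1*237) + 328)*((m*7)*3) = ((-213 - 1*237) + 328)*(-1*7*3) = ((-213 - 237) + 328)*(-7*3) = (-450 + 328)*(-21) = -122*(-21) = 2562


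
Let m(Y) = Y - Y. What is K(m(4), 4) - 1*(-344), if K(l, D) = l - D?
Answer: 340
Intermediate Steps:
m(Y) = 0
K(m(4), 4) - 1*(-344) = (0 - 1*4) - 1*(-344) = (0 - 4) + 344 = -4 + 344 = 340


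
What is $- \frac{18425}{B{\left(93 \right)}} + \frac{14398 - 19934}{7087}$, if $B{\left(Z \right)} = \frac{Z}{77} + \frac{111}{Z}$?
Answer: $- \frac{311721358677}{40622684} \approx -7673.6$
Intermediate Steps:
$B{\left(Z \right)} = \frac{111}{Z} + \frac{Z}{77}$ ($B{\left(Z \right)} = Z \frac{1}{77} + \frac{111}{Z} = \frac{Z}{77} + \frac{111}{Z} = \frac{111}{Z} + \frac{Z}{77}$)
$- \frac{18425}{B{\left(93 \right)}} + \frac{14398 - 19934}{7087} = - \frac{18425}{\frac{111}{93} + \frac{1}{77} \cdot 93} + \frac{14398 - 19934}{7087} = - \frac{18425}{111 \cdot \frac{1}{93} + \frac{93}{77}} + \left(14398 - 19934\right) \frac{1}{7087} = - \frac{18425}{\frac{37}{31} + \frac{93}{77}} - \frac{5536}{7087} = - \frac{18425}{\frac{5732}{2387}} - \frac{5536}{7087} = \left(-18425\right) \frac{2387}{5732} - \frac{5536}{7087} = - \frac{43980475}{5732} - \frac{5536}{7087} = - \frac{311721358677}{40622684}$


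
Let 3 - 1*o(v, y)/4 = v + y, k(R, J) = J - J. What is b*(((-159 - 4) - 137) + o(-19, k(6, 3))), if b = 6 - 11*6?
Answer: 12720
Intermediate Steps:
k(R, J) = 0
o(v, y) = 12 - 4*v - 4*y (o(v, y) = 12 - 4*(v + y) = 12 + (-4*v - 4*y) = 12 - 4*v - 4*y)
b = -60 (b = 6 - 66 = -60)
b*(((-159 - 4) - 137) + o(-19, k(6, 3))) = -60*(((-159 - 4) - 137) + (12 - 4*(-19) - 4*0)) = -60*((-163 - 137) + (12 + 76 + 0)) = -60*(-300 + 88) = -60*(-212) = 12720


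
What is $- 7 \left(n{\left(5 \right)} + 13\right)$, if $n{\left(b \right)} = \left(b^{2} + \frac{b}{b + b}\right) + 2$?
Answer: $- \frac{567}{2} \approx -283.5$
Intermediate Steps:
$n{\left(b \right)} = \frac{5}{2} + b^{2}$ ($n{\left(b \right)} = \left(b^{2} + \frac{b}{2 b}\right) + 2 = \left(b^{2} + \frac{1}{2 b} b\right) + 2 = \left(b^{2} + \frac{1}{2}\right) + 2 = \left(\frac{1}{2} + b^{2}\right) + 2 = \frac{5}{2} + b^{2}$)
$- 7 \left(n{\left(5 \right)} + 13\right) = - 7 \left(\left(\frac{5}{2} + 5^{2}\right) + 13\right) = - 7 \left(\left(\frac{5}{2} + 25\right) + 13\right) = - 7 \left(\frac{55}{2} + 13\right) = \left(-7\right) \frac{81}{2} = - \frac{567}{2}$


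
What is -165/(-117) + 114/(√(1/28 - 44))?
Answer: 55/39 - 228*I*√8617/1231 ≈ 1.4103 - 17.193*I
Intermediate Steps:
-165/(-117) + 114/(√(1/28 - 44)) = -165*(-1/117) + 114/(√(1/28 - 44)) = 55/39 + 114/(√(-1231/28)) = 55/39 + 114/((I*√8617/14)) = 55/39 + 114*(-2*I*√8617/1231) = 55/39 - 228*I*√8617/1231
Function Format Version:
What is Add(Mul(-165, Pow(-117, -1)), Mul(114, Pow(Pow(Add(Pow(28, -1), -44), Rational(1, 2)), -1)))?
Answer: Add(Rational(55, 39), Mul(Rational(-228, 1231), I, Pow(8617, Rational(1, 2)))) ≈ Add(1.4103, Mul(-17.193, I))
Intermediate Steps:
Add(Mul(-165, Pow(-117, -1)), Mul(114, Pow(Pow(Add(Pow(28, -1), -44), Rational(1, 2)), -1))) = Add(Mul(-165, Rational(-1, 117)), Mul(114, Pow(Pow(Add(Rational(1, 28), -44), Rational(1, 2)), -1))) = Add(Rational(55, 39), Mul(114, Pow(Pow(Rational(-1231, 28), Rational(1, 2)), -1))) = Add(Rational(55, 39), Mul(114, Pow(Mul(Rational(1, 14), I, Pow(8617, Rational(1, 2))), -1))) = Add(Rational(55, 39), Mul(114, Mul(Rational(-2, 1231), I, Pow(8617, Rational(1, 2))))) = Add(Rational(55, 39), Mul(Rational(-228, 1231), I, Pow(8617, Rational(1, 2))))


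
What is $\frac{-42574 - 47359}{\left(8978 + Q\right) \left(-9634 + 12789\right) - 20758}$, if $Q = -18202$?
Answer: $\frac{89933}{29122478} \approx 0.0030881$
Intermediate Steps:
$\frac{-42574 - 47359}{\left(8978 + Q\right) \left(-9634 + 12789\right) - 20758} = \frac{-42574 - 47359}{\left(8978 - 18202\right) \left(-9634 + 12789\right) - 20758} = - \frac{89933}{\left(-9224\right) 3155 - 20758} = - \frac{89933}{-29101720 - 20758} = - \frac{89933}{-29122478} = \left(-89933\right) \left(- \frac{1}{29122478}\right) = \frac{89933}{29122478}$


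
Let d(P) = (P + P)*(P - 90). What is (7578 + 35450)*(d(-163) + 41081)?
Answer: 5316496652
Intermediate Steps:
d(P) = 2*P*(-90 + P) (d(P) = (2*P)*(-90 + P) = 2*P*(-90 + P))
(7578 + 35450)*(d(-163) + 41081) = (7578 + 35450)*(2*(-163)*(-90 - 163) + 41081) = 43028*(2*(-163)*(-253) + 41081) = 43028*(82478 + 41081) = 43028*123559 = 5316496652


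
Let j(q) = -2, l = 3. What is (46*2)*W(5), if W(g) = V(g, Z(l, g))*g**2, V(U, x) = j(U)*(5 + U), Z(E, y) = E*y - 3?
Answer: -46000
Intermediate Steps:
Z(E, y) = -3 + E*y
V(U, x) = -10 - 2*U (V(U, x) = -2*(5 + U) = -10 - 2*U)
W(g) = g**2*(-10 - 2*g) (W(g) = (-10 - 2*g)*g**2 = g**2*(-10 - 2*g))
(46*2)*W(5) = (46*2)*(2*5**2*(-5 - 1*5)) = 92*(2*25*(-5 - 5)) = 92*(2*25*(-10)) = 92*(-500) = -46000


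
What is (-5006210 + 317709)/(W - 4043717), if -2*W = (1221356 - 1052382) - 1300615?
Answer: 9377002/6955793 ≈ 1.3481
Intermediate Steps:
W = 1131641/2 (W = -((1221356 - 1052382) - 1300615)/2 = -(168974 - 1300615)/2 = -½*(-1131641) = 1131641/2 ≈ 5.6582e+5)
(-5006210 + 317709)/(W - 4043717) = (-5006210 + 317709)/(1131641/2 - 4043717) = -4688501/(-6955793/2) = -4688501*(-2/6955793) = 9377002/6955793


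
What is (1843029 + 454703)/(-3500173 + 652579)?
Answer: -1148866/1423797 ≈ -0.80690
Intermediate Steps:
(1843029 + 454703)/(-3500173 + 652579) = 2297732/(-2847594) = 2297732*(-1/2847594) = -1148866/1423797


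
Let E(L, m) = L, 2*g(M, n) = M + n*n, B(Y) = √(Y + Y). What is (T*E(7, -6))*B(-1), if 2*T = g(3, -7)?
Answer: 91*I*√2 ≈ 128.69*I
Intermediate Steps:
B(Y) = √2*√Y (B(Y) = √(2*Y) = √2*√Y)
g(M, n) = M/2 + n²/2 (g(M, n) = (M + n*n)/2 = (M + n²)/2 = M/2 + n²/2)
T = 13 (T = ((½)*3 + (½)*(-7)²)/2 = (3/2 + (½)*49)/2 = (3/2 + 49/2)/2 = (½)*26 = 13)
(T*E(7, -6))*B(-1) = (13*7)*(√2*√(-1)) = 91*(√2*I) = 91*(I*√2) = 91*I*√2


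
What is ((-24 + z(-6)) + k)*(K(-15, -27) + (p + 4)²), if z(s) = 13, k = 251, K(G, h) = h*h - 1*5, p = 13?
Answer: 243120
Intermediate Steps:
K(G, h) = -5 + h² (K(G, h) = h² - 5 = -5 + h²)
((-24 + z(-6)) + k)*(K(-15, -27) + (p + 4)²) = ((-24 + 13) + 251)*((-5 + (-27)²) + (13 + 4)²) = (-11 + 251)*((-5 + 729) + 17²) = 240*(724 + 289) = 240*1013 = 243120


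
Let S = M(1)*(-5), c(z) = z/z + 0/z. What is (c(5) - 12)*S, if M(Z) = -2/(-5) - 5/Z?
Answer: -253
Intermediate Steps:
M(Z) = 2/5 - 5/Z (M(Z) = -2*(-1/5) - 5/Z = 2/5 - 5/Z)
c(z) = 1 (c(z) = 1 + 0 = 1)
S = 23 (S = (2/5 - 5/1)*(-5) = (2/5 - 5*1)*(-5) = (2/5 - 5)*(-5) = -23/5*(-5) = 23)
(c(5) - 12)*S = (1 - 12)*23 = -11*23 = -253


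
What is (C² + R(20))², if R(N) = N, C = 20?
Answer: 176400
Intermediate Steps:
(C² + R(20))² = (20² + 20)² = (400 + 20)² = 420² = 176400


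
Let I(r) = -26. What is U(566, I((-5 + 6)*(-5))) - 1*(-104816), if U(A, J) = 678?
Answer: 105494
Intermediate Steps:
U(566, I((-5 + 6)*(-5))) - 1*(-104816) = 678 - 1*(-104816) = 678 + 104816 = 105494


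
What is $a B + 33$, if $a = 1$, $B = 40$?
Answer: $73$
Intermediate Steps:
$a B + 33 = 1 \cdot 40 + 33 = 40 + 33 = 73$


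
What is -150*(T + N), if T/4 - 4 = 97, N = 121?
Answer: -78750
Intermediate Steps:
T = 404 (T = 16 + 4*97 = 16 + 388 = 404)
-150*(T + N) = -150*(404 + 121) = -150*525 = -78750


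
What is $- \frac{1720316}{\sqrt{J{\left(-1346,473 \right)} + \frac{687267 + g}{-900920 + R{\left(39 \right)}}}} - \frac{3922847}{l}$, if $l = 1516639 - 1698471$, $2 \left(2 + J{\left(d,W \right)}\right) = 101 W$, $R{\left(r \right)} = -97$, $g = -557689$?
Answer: $\frac{3922847}{181832} - \frac{5160948 \sqrt{8617811518753242}}{43040421917} \approx -11110.0$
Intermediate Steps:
$J{\left(d,W \right)} = -2 + \frac{101 W}{2}$
$l = -181832$ ($l = 1516639 - 1698471 = -181832$)
$- \frac{1720316}{\sqrt{J{\left(-1346,473 \right)} + \frac{687267 + g}{-900920 + R{\left(39 \right)}}}} - \frac{3922847}{l} = - \frac{1720316}{\sqrt{\left(-2 + \frac{101}{2} \cdot 473\right) + \frac{687267 - 557689}{-900920 - 97}}} - \frac{3922847}{-181832} = - \frac{1720316}{\sqrt{\left(-2 + \frac{47773}{2}\right) + \frac{129578}{-901017}}} - - \frac{3922847}{181832} = - \frac{1720316}{\sqrt{\frac{47769}{2} + 129578 \left(- \frac{1}{901017}\right)}} + \frac{3922847}{181832} = - \frac{1720316}{\sqrt{\frac{47769}{2} - \frac{129578}{901017}}} + \frac{3922847}{181832} = - \frac{1720316}{\sqrt{\frac{43040421917}{1802034}}} + \frac{3922847}{181832} = - \frac{1720316}{\frac{1}{600678} \sqrt{8617811518753242}} + \frac{3922847}{181832} = - 1720316 \frac{3 \sqrt{8617811518753242}}{43040421917} + \frac{3922847}{181832} = - \frac{5160948 \sqrt{8617811518753242}}{43040421917} + \frac{3922847}{181832} = \frac{3922847}{181832} - \frac{5160948 \sqrt{8617811518753242}}{43040421917}$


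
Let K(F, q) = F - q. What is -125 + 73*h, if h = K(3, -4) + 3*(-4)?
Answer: -490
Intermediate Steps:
h = -5 (h = (3 - 1*(-4)) + 3*(-4) = (3 + 4) - 12 = 7 - 12 = -5)
-125 + 73*h = -125 + 73*(-5) = -125 - 365 = -490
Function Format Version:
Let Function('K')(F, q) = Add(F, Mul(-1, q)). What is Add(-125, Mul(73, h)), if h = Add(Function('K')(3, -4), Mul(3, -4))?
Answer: -490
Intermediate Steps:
h = -5 (h = Add(Add(3, Mul(-1, -4)), Mul(3, -4)) = Add(Add(3, 4), -12) = Add(7, -12) = -5)
Add(-125, Mul(73, h)) = Add(-125, Mul(73, -5)) = Add(-125, -365) = -490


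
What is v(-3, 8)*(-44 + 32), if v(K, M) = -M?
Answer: 96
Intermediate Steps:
v(-3, 8)*(-44 + 32) = (-1*8)*(-44 + 32) = -8*(-12) = 96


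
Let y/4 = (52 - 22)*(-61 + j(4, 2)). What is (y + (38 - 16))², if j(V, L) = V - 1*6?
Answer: 56821444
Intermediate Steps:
j(V, L) = -6 + V (j(V, L) = V - 6 = -6 + V)
y = -7560 (y = 4*((52 - 22)*(-61 + (-6 + 4))) = 4*(30*(-61 - 2)) = 4*(30*(-63)) = 4*(-1890) = -7560)
(y + (38 - 16))² = (-7560 + (38 - 16))² = (-7560 + 22)² = (-7538)² = 56821444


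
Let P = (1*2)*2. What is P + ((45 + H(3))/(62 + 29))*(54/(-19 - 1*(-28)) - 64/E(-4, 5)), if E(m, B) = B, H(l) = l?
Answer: 188/455 ≈ 0.41319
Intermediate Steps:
P = 4 (P = 2*2 = 4)
P + ((45 + H(3))/(62 + 29))*(54/(-19 - 1*(-28)) - 64/E(-4, 5)) = 4 + ((45 + 3)/(62 + 29))*(54/(-19 - 1*(-28)) - 64/5) = 4 + (48/91)*(54/(-19 + 28) - 64*1/5) = 4 + (48*(1/91))*(54/9 - 64/5) = 4 + 48*(54*(1/9) - 64/5)/91 = 4 + 48*(6 - 64/5)/91 = 4 + (48/91)*(-34/5) = 4 - 1632/455 = 188/455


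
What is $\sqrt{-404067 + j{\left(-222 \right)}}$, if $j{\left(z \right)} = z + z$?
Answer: $i \sqrt{404511} \approx 636.01 i$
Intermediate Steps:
$j{\left(z \right)} = 2 z$
$\sqrt{-404067 + j{\left(-222 \right)}} = \sqrt{-404067 + 2 \left(-222\right)} = \sqrt{-404067 - 444} = \sqrt{-404511} = i \sqrt{404511}$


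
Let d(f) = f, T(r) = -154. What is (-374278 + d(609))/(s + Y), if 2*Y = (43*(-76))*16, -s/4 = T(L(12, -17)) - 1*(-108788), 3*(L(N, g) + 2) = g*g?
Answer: 373669/460680 ≈ 0.81112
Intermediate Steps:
L(N, g) = -2 + g²/3 (L(N, g) = -2 + (g*g)/3 = -2 + g²/3)
s = -434536 (s = -4*(-154 - 1*(-108788)) = -4*(-154 + 108788) = -4*108634 = -434536)
Y = -26144 (Y = ((43*(-76))*16)/2 = (-3268*16)/2 = (½)*(-52288) = -26144)
(-374278 + d(609))/(s + Y) = (-374278 + 609)/(-434536 - 26144) = -373669/(-460680) = -373669*(-1/460680) = 373669/460680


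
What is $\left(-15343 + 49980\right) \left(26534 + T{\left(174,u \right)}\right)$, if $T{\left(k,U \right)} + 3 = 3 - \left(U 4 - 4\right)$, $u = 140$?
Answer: $899799986$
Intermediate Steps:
$T{\left(k,U \right)} = 4 - 4 U$ ($T{\left(k,U \right)} = -3 - \left(-7 + U 4\right) = -3 - \left(-7 + 4 U\right) = 4 - 4 U$)
$\left(-15343 + 49980\right) \left(26534 + T{\left(174,u \right)}\right) = \left(-15343 + 49980\right) \left(26534 + \left(4 - 560\right)\right) = 34637 \left(26534 + \left(4 - 560\right)\right) = 34637 \left(26534 - 556\right) = 34637 \cdot 25978 = 899799986$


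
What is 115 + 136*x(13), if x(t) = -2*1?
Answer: -157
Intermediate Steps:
x(t) = -2
115 + 136*x(13) = 115 + 136*(-2) = 115 - 272 = -157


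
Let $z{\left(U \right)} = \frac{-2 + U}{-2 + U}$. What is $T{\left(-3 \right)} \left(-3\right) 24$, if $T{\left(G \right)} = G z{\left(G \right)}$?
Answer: $216$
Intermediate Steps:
$z{\left(U \right)} = 1$
$T{\left(G \right)} = G$ ($T{\left(G \right)} = G 1 = G$)
$T{\left(-3 \right)} \left(-3\right) 24 = \left(-3\right) \left(-3\right) 24 = 9 \cdot 24 = 216$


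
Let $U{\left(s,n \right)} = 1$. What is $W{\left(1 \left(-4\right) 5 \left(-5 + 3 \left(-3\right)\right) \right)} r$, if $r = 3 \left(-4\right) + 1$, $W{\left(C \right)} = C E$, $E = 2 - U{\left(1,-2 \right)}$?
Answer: $-3080$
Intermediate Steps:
$E = 1$ ($E = 2 - 1 = 1$)
$W{\left(C \right)} = C$ ($W{\left(C \right)} = C 1 = C$)
$r = -11$ ($r = -12 + 1 = -11$)
$W{\left(1 \left(-4\right) 5 \left(-5 + 3 \left(-3\right)\right) \right)} r = 1 \left(-4\right) 5 \left(-5 + 3 \left(-3\right)\right) \left(-11\right) = \left(-4\right) 5 \left(-5 - 9\right) \left(-11\right) = \left(-20\right) \left(-14\right) \left(-11\right) = 280 \left(-11\right) = -3080$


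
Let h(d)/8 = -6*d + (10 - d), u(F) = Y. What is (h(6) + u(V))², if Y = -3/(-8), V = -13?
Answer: 4182025/64 ≈ 65344.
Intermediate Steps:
Y = 3/8 (Y = -3*(-⅛) = 3/8 ≈ 0.37500)
u(F) = 3/8
h(d) = 80 - 56*d (h(d) = 8*(-6*d + (10 - d)) = 8*(10 - 7*d) = 80 - 56*d)
(h(6) + u(V))² = ((80 - 56*6) + 3/8)² = ((80 - 336) + 3/8)² = (-256 + 3/8)² = (-2045/8)² = 4182025/64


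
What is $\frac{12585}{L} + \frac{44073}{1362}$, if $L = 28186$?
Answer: $\frac{104948529}{3199111} \approx 32.806$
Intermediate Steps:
$\frac{12585}{L} + \frac{44073}{1362} = \frac{12585}{28186} + \frac{44073}{1362} = 12585 \cdot \frac{1}{28186} + 44073 \cdot \frac{1}{1362} = \frac{12585}{28186} + \frac{14691}{454} = \frac{104948529}{3199111}$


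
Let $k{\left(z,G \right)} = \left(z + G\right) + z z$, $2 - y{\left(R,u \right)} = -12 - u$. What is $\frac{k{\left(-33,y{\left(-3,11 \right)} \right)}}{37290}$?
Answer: $\frac{1081}{37290} \approx 0.028989$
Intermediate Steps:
$y{\left(R,u \right)} = 14 + u$ ($y{\left(R,u \right)} = 2 - \left(-12 - u\right) = 2 + \left(12 + u\right) = 14 + u$)
$k{\left(z,G \right)} = G + z + z^{2}$ ($k{\left(z,G \right)} = \left(G + z\right) + z^{2} = G + z + z^{2}$)
$\frac{k{\left(-33,y{\left(-3,11 \right)} \right)}}{37290} = \frac{\left(14 + 11\right) - 33 + \left(-33\right)^{2}}{37290} = \left(25 - 33 + 1089\right) \frac{1}{37290} = 1081 \cdot \frac{1}{37290} = \frac{1081}{37290}$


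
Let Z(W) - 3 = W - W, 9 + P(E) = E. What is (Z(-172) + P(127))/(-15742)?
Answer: -121/15742 ≈ -0.0076864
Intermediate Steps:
P(E) = -9 + E
Z(W) = 3 (Z(W) = 3 + (W - W) = 3 + 0 = 3)
(Z(-172) + P(127))/(-15742) = (3 + (-9 + 127))/(-15742) = (3 + 118)*(-1/15742) = 121*(-1/15742) = -121/15742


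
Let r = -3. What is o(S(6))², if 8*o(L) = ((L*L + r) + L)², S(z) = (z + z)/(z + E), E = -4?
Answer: 2313441/64 ≈ 36148.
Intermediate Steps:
S(z) = 2*z/(-4 + z) (S(z) = (z + z)/(z - 4) = (2*z)/(-4 + z) = 2*z/(-4 + z))
o(L) = (-3 + L + L²)²/8 (o(L) = ((L*L - 3) + L)²/8 = ((L² - 3) + L)²/8 = ((-3 + L²) + L)²/8 = (-3 + L + L²)²/8)
o(S(6))² = ((-3 + 2*6/(-4 + 6) + (2*6/(-4 + 6))²)²/8)² = ((-3 + 2*6/2 + (2*6/2)²)²/8)² = ((-3 + 2*6*(½) + (2*6*(½))²)²/8)² = ((-3 + 6 + 6²)²/8)² = ((-3 + 6 + 36)²/8)² = ((⅛)*39²)² = ((⅛)*1521)² = (1521/8)² = 2313441/64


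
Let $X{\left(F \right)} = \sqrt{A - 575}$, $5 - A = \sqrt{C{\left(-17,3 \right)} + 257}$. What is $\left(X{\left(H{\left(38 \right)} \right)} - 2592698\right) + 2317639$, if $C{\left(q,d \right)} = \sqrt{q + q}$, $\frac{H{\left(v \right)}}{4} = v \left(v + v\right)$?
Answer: $-275059 + \sqrt{-570 - \sqrt{257 + i \sqrt{34}}} \approx -2.7506 \cdot 10^{5} - 24.208 i$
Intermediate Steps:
$H{\left(v \right)} = 8 v^{2}$ ($H{\left(v \right)} = 4 v \left(v + v\right) = 4 v 2 v = 4 \cdot 2 v^{2} = 8 v^{2}$)
$C{\left(q,d \right)} = \sqrt{2} \sqrt{q}$ ($C{\left(q,d \right)} = \sqrt{2 q} = \sqrt{2} \sqrt{q}$)
$A = 5 - \sqrt{257 + i \sqrt{34}}$ ($A = 5 - \sqrt{\sqrt{2} \sqrt{-17} + 257} = 5 - \sqrt{\sqrt{2} i \sqrt{17} + 257} = 5 - \sqrt{i \sqrt{34} + 257} = 5 - \sqrt{257 + i \sqrt{34}} \approx -11.032 - 0.18185 i$)
$X{\left(F \right)} = \sqrt{-570 - \sqrt{257 + i \sqrt{34}}}$ ($X{\left(F \right)} = \sqrt{\left(5 - \sqrt{257 + i \sqrt{34}}\right) - 575} = \sqrt{-570 - \sqrt{257 + i \sqrt{34}}}$)
$\left(X{\left(H{\left(38 \right)} \right)} - 2592698\right) + 2317639 = \left(\sqrt{-570 - \sqrt{257 + i \sqrt{34}}} - 2592698\right) + 2317639 = \left(-2592698 + \sqrt{-570 - \sqrt{257 + i \sqrt{34}}}\right) + 2317639 = -275059 + \sqrt{-570 - \sqrt{257 + i \sqrt{34}}}$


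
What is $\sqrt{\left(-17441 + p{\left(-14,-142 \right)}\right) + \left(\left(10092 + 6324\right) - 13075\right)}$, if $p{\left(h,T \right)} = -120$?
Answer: $6 i \sqrt{395} \approx 119.25 i$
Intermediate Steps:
$\sqrt{\left(-17441 + p{\left(-14,-142 \right)}\right) + \left(\left(10092 + 6324\right) - 13075\right)} = \sqrt{\left(-17441 - 120\right) + \left(\left(10092 + 6324\right) - 13075\right)} = \sqrt{-17561 + \left(16416 - 13075\right)} = \sqrt{-17561 + 3341} = \sqrt{-14220} = 6 i \sqrt{395}$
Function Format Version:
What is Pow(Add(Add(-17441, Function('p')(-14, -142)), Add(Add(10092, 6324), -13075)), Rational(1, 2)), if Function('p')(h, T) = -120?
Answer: Mul(6, I, Pow(395, Rational(1, 2))) ≈ Mul(119.25, I)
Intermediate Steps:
Pow(Add(Add(-17441, Function('p')(-14, -142)), Add(Add(10092, 6324), -13075)), Rational(1, 2)) = Pow(Add(Add(-17441, -120), Add(Add(10092, 6324), -13075)), Rational(1, 2)) = Pow(Add(-17561, Add(16416, -13075)), Rational(1, 2)) = Pow(Add(-17561, 3341), Rational(1, 2)) = Pow(-14220, Rational(1, 2)) = Mul(6, I, Pow(395, Rational(1, 2)))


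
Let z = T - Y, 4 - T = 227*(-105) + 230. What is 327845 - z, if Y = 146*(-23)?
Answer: 300878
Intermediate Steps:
Y = -3358
T = 23609 (T = 4 - (227*(-105) + 230) = 4 - (-23835 + 230) = 4 - 1*(-23605) = 4 + 23605 = 23609)
z = 26967 (z = 23609 - 1*(-3358) = 23609 + 3358 = 26967)
327845 - z = 327845 - 1*26967 = 327845 - 26967 = 300878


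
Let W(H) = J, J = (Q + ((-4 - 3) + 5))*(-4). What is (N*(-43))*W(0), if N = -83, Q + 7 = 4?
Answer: 71380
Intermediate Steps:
Q = -3 (Q = -7 + 4 = -3)
J = 20 (J = (-3 + ((-4 - 3) + 5))*(-4) = (-3 + (-7 + 5))*(-4) = (-3 - 2)*(-4) = -5*(-4) = 20)
W(H) = 20
(N*(-43))*W(0) = -83*(-43)*20 = 3569*20 = 71380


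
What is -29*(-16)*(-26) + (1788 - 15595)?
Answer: -25871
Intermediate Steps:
-29*(-16)*(-26) + (1788 - 15595) = 464*(-26) - 13807 = -12064 - 13807 = -25871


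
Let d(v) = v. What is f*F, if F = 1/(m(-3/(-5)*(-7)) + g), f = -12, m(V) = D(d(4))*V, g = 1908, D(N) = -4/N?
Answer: -20/3187 ≈ -0.0062755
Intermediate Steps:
m(V) = -V (m(V) = (-4/4)*V = (-4*¼)*V = -V)
F = 5/9561 (F = 1/(-(-3/(-5))*(-7) + 1908) = 1/(-(-3*(-⅕))*(-7) + 1908) = 1/(-3*(-7)/5 + 1908) = 1/(-1*(-21/5) + 1908) = 1/(21/5 + 1908) = 1/(9561/5) = 5/9561 ≈ 0.00052296)
f*F = -12*5/9561 = -20/3187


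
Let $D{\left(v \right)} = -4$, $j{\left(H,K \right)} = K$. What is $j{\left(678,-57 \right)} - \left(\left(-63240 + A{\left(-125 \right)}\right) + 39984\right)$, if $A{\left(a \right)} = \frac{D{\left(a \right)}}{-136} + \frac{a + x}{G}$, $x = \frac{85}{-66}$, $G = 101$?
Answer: $\frac{1314547720}{56661} \approx 23200.0$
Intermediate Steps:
$x = - \frac{85}{66}$ ($x = 85 \left(- \frac{1}{66}\right) = - \frac{85}{66} \approx -1.2879$)
$A{\left(a \right)} = \frac{944}{56661} + \frac{a}{101}$ ($A{\left(a \right)} = - \frac{4}{-136} + \frac{a - \frac{85}{66}}{101} = \left(-4\right) \left(- \frac{1}{136}\right) + \left(- \frac{85}{66} + a\right) \frac{1}{101} = \frac{1}{34} + \left(- \frac{85}{6666} + \frac{a}{101}\right) = \frac{944}{56661} + \frac{a}{101}$)
$j{\left(678,-57 \right)} - \left(\left(-63240 + A{\left(-125 \right)}\right) + 39984\right) = -57 - \left(\left(-63240 + \left(\frac{944}{56661} + \frac{1}{101} \left(-125\right)\right)\right) + 39984\right) = -57 - \left(\left(-63240 + \left(\frac{944}{56661} - \frac{125}{101}\right)\right) + 39984\right) = -57 - \left(\left(-63240 - \frac{69181}{56661}\right) + 39984\right) = -57 - \left(- \frac{3583310821}{56661} + 39984\right) = -57 - - \frac{1317777397}{56661} = -57 + \frac{1317777397}{56661} = \frac{1314547720}{56661}$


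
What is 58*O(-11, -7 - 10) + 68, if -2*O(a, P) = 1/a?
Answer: 777/11 ≈ 70.636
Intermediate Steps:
O(a, P) = -1/(2*a)
58*O(-11, -7 - 10) + 68 = 58*(-½/(-11)) + 68 = 58*(-½*(-1/11)) + 68 = 58*(1/22) + 68 = 29/11 + 68 = 777/11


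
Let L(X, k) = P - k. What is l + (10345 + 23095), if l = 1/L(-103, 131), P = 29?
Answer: 3410879/102 ≈ 33440.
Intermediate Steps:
L(X, k) = 29 - k
l = -1/102 (l = 1/(29 - 1*131) = 1/(29 - 131) = 1/(-102) = -1/102 ≈ -0.0098039)
l + (10345 + 23095) = -1/102 + (10345 + 23095) = -1/102 + 33440 = 3410879/102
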